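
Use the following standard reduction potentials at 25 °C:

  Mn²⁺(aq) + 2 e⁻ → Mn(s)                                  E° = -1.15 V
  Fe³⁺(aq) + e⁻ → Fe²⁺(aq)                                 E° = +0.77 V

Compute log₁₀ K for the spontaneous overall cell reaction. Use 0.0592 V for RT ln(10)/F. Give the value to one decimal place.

64.9

Cathode: Fe³⁺/Fe²⁺; anode: Mn²⁺/Mn. E°cell = +1.92 V, n = 2.
log K = nE°cell / 0.0592 = (2)(+1.92) / 0.0592 = 64.9.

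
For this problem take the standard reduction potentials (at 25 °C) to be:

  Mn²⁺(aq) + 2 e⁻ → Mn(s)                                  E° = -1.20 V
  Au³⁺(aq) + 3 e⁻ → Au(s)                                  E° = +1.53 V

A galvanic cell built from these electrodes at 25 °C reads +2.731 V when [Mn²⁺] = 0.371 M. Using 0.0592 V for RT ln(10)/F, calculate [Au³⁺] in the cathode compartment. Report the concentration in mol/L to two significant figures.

0.25 M

Au³⁺/Au is the cathode, Mn²⁺/Mn the anode: E°cell = +2.73 V, n = 6.
Overall reaction: 2 Au³⁺(aq) + 3 Mn(s) → 2 Au(s) + 3 Mn²⁺(aq); Q = [Mn²⁺]^3/[Au³⁺]^2.
From E = E° − (0.0592/n) log Q: log Q = (E° − E)·n/0.0592 = (+2.73 − (+2.731))·6/0.0592 = -0.1014.
So 2·log[Au³⁺] = 3·log(0.371) − log Q = -1.2919 − (-0.1014) = -1.1905; log[Au³⁺] = -1.1905 / 2 = -0.5952; [Au³⁺] = 10^(-0.5952) ≈ 0.25 M.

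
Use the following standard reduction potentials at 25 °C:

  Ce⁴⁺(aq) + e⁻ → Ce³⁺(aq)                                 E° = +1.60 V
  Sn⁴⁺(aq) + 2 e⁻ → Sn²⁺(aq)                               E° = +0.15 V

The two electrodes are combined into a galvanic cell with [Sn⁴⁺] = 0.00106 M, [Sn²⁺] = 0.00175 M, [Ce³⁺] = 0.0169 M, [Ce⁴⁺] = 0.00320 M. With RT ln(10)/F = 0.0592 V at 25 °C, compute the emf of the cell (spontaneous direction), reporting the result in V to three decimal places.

Ce⁴⁺/Ce³⁺ is the cathode (higher E°), Sn⁴⁺/Sn²⁺ the anode: E°cell = +1.60 − (+0.15) = +1.45 V, n = 2.
Overall: 2 Ce⁴⁺(aq) + Sn²⁺(aq) → 2 Ce³⁺(aq) + Sn⁴⁺(aq)
Q = [Ce³⁺]^2·[Sn⁴⁺] / ([Ce⁴⁺]^2·[Sn²⁺]); log Q = 1.228.
E = E° − (0.0592/n) log Q = +1.45 − (0.0592/2)(1.228) = +1.414 V.

+1.414 V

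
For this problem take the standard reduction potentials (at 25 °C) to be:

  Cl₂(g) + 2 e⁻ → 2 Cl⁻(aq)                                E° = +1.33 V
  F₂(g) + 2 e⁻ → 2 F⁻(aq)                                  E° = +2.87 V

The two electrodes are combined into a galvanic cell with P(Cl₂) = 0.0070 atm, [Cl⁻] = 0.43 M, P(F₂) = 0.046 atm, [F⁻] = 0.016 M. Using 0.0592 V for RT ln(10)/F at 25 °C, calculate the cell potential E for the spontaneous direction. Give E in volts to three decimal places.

+1.649 V

F₂/F⁻ is the cathode (higher E°), Cl₂/Cl⁻ the anode: E°cell = +2.87 − (+1.33) = +1.54 V, n = 2.
Overall: F₂(g) + 2 Cl⁻(aq) → 2 F⁻(aq) + Cl₂(g)
Q = [F⁻]^2·P(Cl₂) / (P(F₂)·[Cl⁻]^2); log Q = -3.676.
E = E° − (0.0592/n) log Q = +1.54 − (0.0592/2)(-3.676) = +1.649 V.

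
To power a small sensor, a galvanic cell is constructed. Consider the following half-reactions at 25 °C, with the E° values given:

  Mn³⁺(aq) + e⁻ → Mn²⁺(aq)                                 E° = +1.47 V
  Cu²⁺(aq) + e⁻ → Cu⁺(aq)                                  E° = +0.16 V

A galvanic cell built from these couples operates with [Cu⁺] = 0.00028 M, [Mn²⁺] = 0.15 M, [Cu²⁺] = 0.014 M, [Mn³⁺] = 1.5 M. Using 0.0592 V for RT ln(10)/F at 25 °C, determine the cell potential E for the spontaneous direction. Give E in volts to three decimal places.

+1.269 V

Mn³⁺/Mn²⁺ is the cathode (higher E°), Cu²⁺/Cu⁺ the anode: E°cell = +1.47 − (+0.16) = +1.31 V, n = 1.
Overall: Mn³⁺(aq) + Cu⁺(aq) → Mn²⁺(aq) + Cu²⁺(aq)
Q = [Mn²⁺]·[Cu²⁺] / ([Mn³⁺]·[Cu⁺]); log Q = 0.699.
E = E° − (0.0592/n) log Q = +1.31 − (0.0592/1)(0.699) = +1.269 V.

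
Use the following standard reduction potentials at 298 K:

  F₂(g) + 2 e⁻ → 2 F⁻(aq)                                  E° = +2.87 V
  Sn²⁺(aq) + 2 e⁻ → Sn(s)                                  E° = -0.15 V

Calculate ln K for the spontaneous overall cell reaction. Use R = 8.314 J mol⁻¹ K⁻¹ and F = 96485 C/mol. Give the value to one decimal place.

Cathode: F₂/F⁻; anode: Sn²⁺/Sn. E°cell = (+2.87) − (-0.15) = +3.02 V, with n = 2.
ΔG° = −nFE° = −RT ln K, so ln K = nFE°/(RT) = (2)(96485)(+3.02) / ((8.314)(298)) = 235.218.

235.2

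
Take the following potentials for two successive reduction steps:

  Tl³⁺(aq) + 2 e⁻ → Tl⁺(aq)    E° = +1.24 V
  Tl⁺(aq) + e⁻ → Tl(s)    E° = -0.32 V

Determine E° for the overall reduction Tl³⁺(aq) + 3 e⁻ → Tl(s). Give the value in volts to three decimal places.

Adding the free-energy changes (−nFE°) of the two steps gives −n₃FE°₃ = −n₁FE°₁ − n₂FE°₂.
E°₃ = (2×+1.24 + 1×-0.32) / 3 = (+2.160) / 3 = +0.720 V.

+0.720 V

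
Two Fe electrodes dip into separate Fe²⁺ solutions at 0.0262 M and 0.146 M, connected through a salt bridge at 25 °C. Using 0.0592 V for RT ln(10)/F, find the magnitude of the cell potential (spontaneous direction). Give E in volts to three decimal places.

For a concentration cell E°cell = 0. The 0.146 M side is the cathode (reduction is favoured where [Fe²⁺] is higher).
With n = 2, E = −(0.0592/2) log([Fe²⁺]ₐₙ/[Fe²⁺]꜀ₐₜ) = −(0.0592/2) log(0.0262/0.146) = −(0.0592/2)(-0.746) = +0.022 V.

+0.022 V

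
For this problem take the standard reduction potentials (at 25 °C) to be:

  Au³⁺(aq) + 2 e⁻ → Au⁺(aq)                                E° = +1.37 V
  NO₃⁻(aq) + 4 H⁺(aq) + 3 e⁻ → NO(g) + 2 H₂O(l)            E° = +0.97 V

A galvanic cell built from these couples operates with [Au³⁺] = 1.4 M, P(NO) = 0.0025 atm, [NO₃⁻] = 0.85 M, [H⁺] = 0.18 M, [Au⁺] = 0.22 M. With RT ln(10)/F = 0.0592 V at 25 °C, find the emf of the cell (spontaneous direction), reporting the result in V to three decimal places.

+0.433 V

Au³⁺/Au⁺ is the cathode (higher E°), NO₃⁻/NO the anode: E°cell = +1.37 − (+0.97) = +0.40 V, n = 6.
Overall: 3 Au³⁺(aq) + 2 NO(g) + 4 H₂O(l) → 3 Au⁺(aq) + 2 NO₃⁻(aq) + 8 H⁺(aq)
Q = [Au⁺]^3·[NO₃⁻]^2·[H⁺]^8 / ([Au³⁺]^3·P(NO)^2); log Q = -3.306.
E = E° − (0.0592/n) log Q = +0.40 − (0.0592/6)(-3.306) = +0.433 V.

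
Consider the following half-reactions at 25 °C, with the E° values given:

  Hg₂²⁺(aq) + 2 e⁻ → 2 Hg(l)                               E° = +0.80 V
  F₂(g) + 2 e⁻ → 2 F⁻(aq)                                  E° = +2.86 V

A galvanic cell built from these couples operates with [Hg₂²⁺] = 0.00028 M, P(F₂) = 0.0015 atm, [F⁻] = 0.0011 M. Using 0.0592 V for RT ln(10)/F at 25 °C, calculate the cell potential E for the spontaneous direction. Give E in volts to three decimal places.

+2.257 V

F₂/F⁻ is the cathode (higher E°), Hg₂²⁺/Hg the anode: E°cell = +2.86 − (+0.80) = +2.06 V, n = 2.
Overall: F₂(g) + 2 Hg(l) → 2 F⁻(aq) + Hg₂²⁺(aq)
Q = [F⁻]^2·[Hg₂²⁺] / (P(F₂)); log Q = -6.646.
E = E° − (0.0592/n) log Q = +2.06 − (0.0592/2)(-6.646) = +2.257 V.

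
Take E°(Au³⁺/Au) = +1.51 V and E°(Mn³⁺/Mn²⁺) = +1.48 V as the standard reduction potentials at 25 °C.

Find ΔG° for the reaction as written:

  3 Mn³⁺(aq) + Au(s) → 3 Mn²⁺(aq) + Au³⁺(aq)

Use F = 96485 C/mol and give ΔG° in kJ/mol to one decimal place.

As written, Mn³⁺/Mn²⁺ is reduced (cathode) and Au³⁺/Au is oxidised (anode), so E°cell = (+1.48) − (+1.51) = -0.03 V.
Balancing electrons gives n = 3.
ΔG° = −nFE° = −(3)(96485)(-0.03) = 8,684 J = +8.7 kJ/mol.

+8.7 kJ/mol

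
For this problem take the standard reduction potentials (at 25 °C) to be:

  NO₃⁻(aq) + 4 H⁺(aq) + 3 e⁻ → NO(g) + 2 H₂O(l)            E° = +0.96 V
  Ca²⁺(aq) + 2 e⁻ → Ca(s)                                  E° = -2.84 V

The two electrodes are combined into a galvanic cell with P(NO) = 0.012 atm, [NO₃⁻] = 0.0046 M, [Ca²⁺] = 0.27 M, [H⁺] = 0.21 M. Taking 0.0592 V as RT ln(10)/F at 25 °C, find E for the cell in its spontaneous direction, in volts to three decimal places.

+3.755 V

NO₃⁻/NO is the cathode (higher E°), Ca²⁺/Ca the anode: E°cell = +0.96 − (-2.84) = +3.80 V, n = 6.
Overall: 2 NO₃⁻(aq) + 8 H⁺(aq) + 3 Ca(s) → 2 NO(g) + 4 H₂O(l) + 3 Ca²⁺(aq)
Q = P(NO)^2·[Ca²⁺]^3 / ([NO₃⁻]^2·[H⁺]^8); log Q = 4.549.
E = E° − (0.0592/n) log Q = +3.80 − (0.0592/6)(4.549) = +3.755 V.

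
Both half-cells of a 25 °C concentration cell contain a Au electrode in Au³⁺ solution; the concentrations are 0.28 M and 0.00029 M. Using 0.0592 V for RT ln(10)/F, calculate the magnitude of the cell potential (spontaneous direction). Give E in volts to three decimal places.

For a concentration cell E°cell = 0. The 0.28 M side is the cathode (reduction is favoured where [Au³⁺] is higher).
With n = 3, E = −(0.0592/3) log([Au³⁺]ₐₙ/[Au³⁺]꜀ₐₜ) = −(0.0592/3) log(0.00029/0.28) = −(0.0592/3)(-2.985) = +0.059 V.

+0.059 V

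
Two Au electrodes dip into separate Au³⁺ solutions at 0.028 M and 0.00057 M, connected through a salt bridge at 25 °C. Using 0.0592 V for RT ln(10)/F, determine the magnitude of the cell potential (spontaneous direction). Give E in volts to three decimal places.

For a concentration cell E°cell = 0. The 0.028 M side is the cathode (reduction is favoured where [Au³⁺] is higher).
With n = 3, E = −(0.0592/3) log([Au³⁺]ₐₙ/[Au³⁺]꜀ₐₜ) = −(0.0592/3) log(0.00057/0.028) = −(0.0592/3)(-1.691) = +0.033 V.

+0.033 V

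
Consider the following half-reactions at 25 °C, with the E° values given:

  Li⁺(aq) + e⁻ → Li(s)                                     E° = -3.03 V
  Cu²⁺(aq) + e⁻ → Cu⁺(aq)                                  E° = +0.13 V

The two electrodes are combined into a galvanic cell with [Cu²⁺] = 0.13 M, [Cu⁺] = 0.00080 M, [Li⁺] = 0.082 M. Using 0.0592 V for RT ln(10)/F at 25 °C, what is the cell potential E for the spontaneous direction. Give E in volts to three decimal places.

+3.355 V

Cu²⁺/Cu⁺ is the cathode (higher E°), Li⁺/Li the anode: E°cell = +0.13 − (-3.03) = +3.16 V, n = 1.
Overall: Cu²⁺(aq) + Li(s) → Cu⁺(aq) + Li⁺(aq)
Q = [Cu⁺]·[Li⁺] / ([Cu²⁺]); log Q = -3.297.
E = E° − (0.0592/n) log Q = +3.16 − (0.0592/1)(-3.297) = +3.355 V.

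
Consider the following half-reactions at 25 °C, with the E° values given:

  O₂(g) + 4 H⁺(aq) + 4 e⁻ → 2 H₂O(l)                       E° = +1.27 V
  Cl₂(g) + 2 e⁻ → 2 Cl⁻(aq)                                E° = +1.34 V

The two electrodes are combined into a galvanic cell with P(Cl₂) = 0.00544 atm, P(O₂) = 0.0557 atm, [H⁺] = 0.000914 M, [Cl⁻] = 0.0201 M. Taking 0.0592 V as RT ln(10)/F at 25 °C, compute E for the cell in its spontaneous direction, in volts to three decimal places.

+0.302 V

Cl₂/Cl⁻ is the cathode (higher E°), O₂/H₂O the anode: E°cell = +1.34 − (+1.27) = +0.07 V, n = 4.
Overall: 2 Cl₂(g) + 2 H₂O(l) → 4 Cl⁻(aq) + O₂(g) + 4 H⁺(aq)
Q = [Cl⁻]^4·P(O₂)·[H⁺]^4 / (P(Cl₂)^2); log Q = -15.669.
E = E° − (0.0592/n) log Q = +0.07 − (0.0592/4)(-15.669) = +0.302 V.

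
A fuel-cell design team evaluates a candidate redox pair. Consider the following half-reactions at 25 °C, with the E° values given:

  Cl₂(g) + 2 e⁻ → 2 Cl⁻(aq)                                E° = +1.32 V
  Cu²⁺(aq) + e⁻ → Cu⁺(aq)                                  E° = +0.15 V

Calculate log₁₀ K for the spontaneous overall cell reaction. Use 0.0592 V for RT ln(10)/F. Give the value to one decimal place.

39.5

Cathode: Cl₂/Cl⁻; anode: Cu²⁺/Cu⁺. E°cell = +1.17 V, n = 2.
log K = nE°cell / 0.0592 = (2)(+1.17) / 0.0592 = 39.5.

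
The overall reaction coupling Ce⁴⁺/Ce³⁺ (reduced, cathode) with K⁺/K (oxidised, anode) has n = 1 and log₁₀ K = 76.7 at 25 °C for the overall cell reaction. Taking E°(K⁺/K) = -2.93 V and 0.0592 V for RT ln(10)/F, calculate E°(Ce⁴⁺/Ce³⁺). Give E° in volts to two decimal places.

E°cell = (0.0592/n)·log K = (0.0592/1)(76.7) = +4.541 V.
Since Ce⁴⁺/Ce³⁺ is the cathode and K⁺/K the anode, E°cell = E°(Ce⁴⁺/Ce³⁺) − E°(K⁺/K).
So E°(Ce⁴⁺/Ce³⁺) = E°cell + E°(K⁺/K) = +4.541 + (-2.93) = +1.61 V.

+1.61 V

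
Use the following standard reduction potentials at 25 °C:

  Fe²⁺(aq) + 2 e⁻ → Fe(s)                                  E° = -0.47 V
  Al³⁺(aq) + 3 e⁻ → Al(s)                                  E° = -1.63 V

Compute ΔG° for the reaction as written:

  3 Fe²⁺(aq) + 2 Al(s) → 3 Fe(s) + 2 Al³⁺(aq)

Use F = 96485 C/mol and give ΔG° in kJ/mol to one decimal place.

-671.5 kJ/mol

As written, Fe²⁺/Fe is reduced (cathode) and Al³⁺/Al is oxidised (anode), so E°cell = (-0.47) − (-1.63) = +1.16 V.
Balancing electrons gives n = 6.
ΔG° = −nFE° = −(6)(96485)(+1.16) = -671,536 J = -671.5 kJ/mol.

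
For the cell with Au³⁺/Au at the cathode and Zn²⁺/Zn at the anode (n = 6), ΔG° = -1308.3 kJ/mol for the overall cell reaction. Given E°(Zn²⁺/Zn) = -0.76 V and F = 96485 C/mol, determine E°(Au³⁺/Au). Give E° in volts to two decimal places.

E°cell = −ΔG°/(nF) = −(-1308.3×10³)/((6)(96485)) = +2.260 V.
Since Au³⁺/Au is the cathode and Zn²⁺/Zn the anode, E°cell = E°(Au³⁺/Au) − E°(Zn²⁺/Zn).
So E°(Au³⁺/Au) = E°cell + E°(Zn²⁺/Zn) = +2.260 + (-0.76) = +1.50 V.

+1.50 V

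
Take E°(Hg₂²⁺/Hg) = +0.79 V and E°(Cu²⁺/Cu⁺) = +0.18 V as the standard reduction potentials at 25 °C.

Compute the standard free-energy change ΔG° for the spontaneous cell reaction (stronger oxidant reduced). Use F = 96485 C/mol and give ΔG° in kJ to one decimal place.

Hg₂²⁺/Hg (E° = +0.79 V) is the cathode; Cu²⁺/Cu⁺ (E° = +0.18 V) is the anode, so E°cell = +0.61 V.
Balancing electrons gives n = 2 (lcm of 2 and 1).
ΔG° = −nFE° = −(2)(96485)(+0.61) = -117,712 J = -117.7 kJ.

-117.7 kJ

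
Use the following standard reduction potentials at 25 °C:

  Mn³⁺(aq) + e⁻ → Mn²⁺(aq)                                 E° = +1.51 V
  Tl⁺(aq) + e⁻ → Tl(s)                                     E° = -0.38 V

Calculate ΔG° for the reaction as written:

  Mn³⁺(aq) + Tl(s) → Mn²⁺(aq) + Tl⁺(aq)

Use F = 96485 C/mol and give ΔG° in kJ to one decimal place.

-182.4 kJ

As written, Mn³⁺/Mn²⁺ is reduced (cathode) and Tl⁺/Tl is oxidised (anode), so E°cell = (+1.51) − (-0.38) = +1.89 V.
Balancing electrons gives n = 1.
ΔG° = −nFE° = −(1)(96485)(+1.89) = -182,357 J = -182.4 kJ.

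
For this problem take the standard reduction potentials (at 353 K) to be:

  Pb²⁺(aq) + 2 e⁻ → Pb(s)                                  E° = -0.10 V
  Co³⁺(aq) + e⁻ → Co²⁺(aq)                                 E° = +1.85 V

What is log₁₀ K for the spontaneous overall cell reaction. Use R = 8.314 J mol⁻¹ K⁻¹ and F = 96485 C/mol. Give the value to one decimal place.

Cathode: Co³⁺/Co²⁺; anode: Pb²⁺/Pb. E°cell = (+1.85) − (-0.10) = +1.95 V, with n = 2.
ΔG° = −nFE° = −RT ln K, so ln K = nFE°/(RT) = (2)(96485)(+1.95) / ((8.314)(353)) = 128.215.
log₁₀ K = 128.215 / ln 10 = 55.7.

55.7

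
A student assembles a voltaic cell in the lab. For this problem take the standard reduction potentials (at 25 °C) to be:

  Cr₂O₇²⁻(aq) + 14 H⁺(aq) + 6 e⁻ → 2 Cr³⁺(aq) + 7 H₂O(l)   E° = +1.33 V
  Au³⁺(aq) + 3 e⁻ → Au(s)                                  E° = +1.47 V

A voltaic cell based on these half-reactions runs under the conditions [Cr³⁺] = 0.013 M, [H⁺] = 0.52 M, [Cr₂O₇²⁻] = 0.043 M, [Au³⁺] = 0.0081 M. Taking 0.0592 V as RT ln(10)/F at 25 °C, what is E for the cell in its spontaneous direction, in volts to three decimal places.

Au³⁺/Au is the cathode (higher E°), Cr₂O₇²⁻/Cr³⁺ the anode: E°cell = +1.47 − (+1.33) = +0.14 V, n = 6.
Overall: 2 Au³⁺(aq) + 2 Cr³⁺(aq) + 7 H₂O(l) → 2 Au(s) + Cr₂O₇²⁻(aq) + 14 H⁺(aq)
Q = [Cr₂O₇²⁻]·[H⁺]^14 / ([Au³⁺]^2·[Cr³⁺]^2); log Q = 2.613.
E = E° − (0.0592/n) log Q = +0.14 − (0.0592/6)(2.613) = +0.114 V.

+0.114 V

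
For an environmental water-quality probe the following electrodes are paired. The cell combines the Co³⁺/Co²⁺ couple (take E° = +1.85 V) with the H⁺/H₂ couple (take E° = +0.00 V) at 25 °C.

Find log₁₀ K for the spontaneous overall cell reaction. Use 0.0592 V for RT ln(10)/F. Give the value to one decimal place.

Cathode: Co³⁺/Co²⁺; anode: H⁺/H₂. E°cell = +1.85 V, n = 2.
log K = nE°cell / 0.0592 = (2)(+1.85) / 0.0592 = 62.5.

62.5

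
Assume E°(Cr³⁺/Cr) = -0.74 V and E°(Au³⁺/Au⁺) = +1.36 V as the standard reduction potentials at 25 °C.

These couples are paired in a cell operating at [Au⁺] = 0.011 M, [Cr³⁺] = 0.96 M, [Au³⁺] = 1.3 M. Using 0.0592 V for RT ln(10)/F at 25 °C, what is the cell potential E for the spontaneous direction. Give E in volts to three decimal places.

Au³⁺/Au⁺ is the cathode (higher E°), Cr³⁺/Cr the anode: E°cell = +1.36 − (-0.74) = +2.10 V, n = 6.
Overall: 3 Au³⁺(aq) + 2 Cr(s) → 3 Au⁺(aq) + 2 Cr³⁺(aq)
Q = [Au⁺]^3·[Cr³⁺]^2 / ([Au³⁺]^3); log Q = -6.253.
E = E° − (0.0592/n) log Q = +2.10 − (0.0592/6)(-6.253) = +2.162 V.

+2.162 V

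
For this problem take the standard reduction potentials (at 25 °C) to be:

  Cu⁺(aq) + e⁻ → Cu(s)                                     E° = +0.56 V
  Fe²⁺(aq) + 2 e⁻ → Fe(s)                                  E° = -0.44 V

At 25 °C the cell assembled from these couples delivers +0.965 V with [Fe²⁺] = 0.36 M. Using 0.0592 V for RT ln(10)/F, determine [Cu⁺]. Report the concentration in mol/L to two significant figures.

0.15 M

Cu⁺/Cu is the cathode, Fe²⁺/Fe the anode: E°cell = +1.00 V, n = 2.
Overall reaction: 2 Cu⁺(aq) + Fe(s) → 2 Cu(s) + Fe²⁺(aq); Q = [Fe²⁺]^1/[Cu⁺]^2.
From E = E° − (0.0592/n) log Q: log Q = (E° − E)·n/0.0592 = (+1.00 − (+0.965))·2/0.0592 = 1.1824.
So 2·log[Cu⁺] = 1·log(0.36) − log Q = -0.4437 − (1.1824) = -1.6261; log[Cu⁺] = -1.6261 / 2 = -0.8131; [Cu⁺] = 10^(-0.8131) ≈ 0.15 M.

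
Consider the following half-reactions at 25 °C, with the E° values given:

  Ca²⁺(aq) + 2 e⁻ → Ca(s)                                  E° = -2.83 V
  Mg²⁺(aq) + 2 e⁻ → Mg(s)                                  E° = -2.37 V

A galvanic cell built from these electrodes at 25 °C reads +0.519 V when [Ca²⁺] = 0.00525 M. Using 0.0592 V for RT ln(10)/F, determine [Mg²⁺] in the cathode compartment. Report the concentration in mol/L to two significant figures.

Mg²⁺/Mg is the cathode, Ca²⁺/Ca the anode: E°cell = +0.46 V, n = 2.
Overall reaction: Mg²⁺(aq) + Ca(s) → Mg(s) + Ca²⁺(aq); Q = [Ca²⁺]^1/[Mg²⁺]^1.
From E = E° − (0.0592/n) log Q: log Q = (E° − E)·n/0.0592 = (+0.46 − (+0.519))·2/0.0592 = -1.9932.
So 1·log[Mg²⁺] = 1·log(0.00525) − log Q = -2.2798 − (-1.9932) = -0.2866; [Mg²⁺] = 10^(-0.2866) ≈ 0.52 M.

0.52 M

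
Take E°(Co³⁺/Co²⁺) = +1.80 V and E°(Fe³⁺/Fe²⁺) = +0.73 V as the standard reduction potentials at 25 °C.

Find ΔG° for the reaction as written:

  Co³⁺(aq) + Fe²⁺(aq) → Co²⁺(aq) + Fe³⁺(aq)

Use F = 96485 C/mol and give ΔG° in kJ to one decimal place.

-103.2 kJ

As written, Co³⁺/Co²⁺ is reduced (cathode) and Fe³⁺/Fe²⁺ is oxidised (anode), so E°cell = (+1.80) − (+0.73) = +1.07 V.
Balancing electrons gives n = 1.
ΔG° = −nFE° = −(1)(96485)(+1.07) = -103,239 J = -103.2 kJ.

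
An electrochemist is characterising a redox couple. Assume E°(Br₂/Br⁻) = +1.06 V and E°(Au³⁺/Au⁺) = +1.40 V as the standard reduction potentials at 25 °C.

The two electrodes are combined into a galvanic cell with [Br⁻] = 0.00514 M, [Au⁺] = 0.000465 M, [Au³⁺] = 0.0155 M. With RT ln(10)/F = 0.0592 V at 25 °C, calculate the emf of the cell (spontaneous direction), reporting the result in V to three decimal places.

+0.250 V

Au³⁺/Au⁺ is the cathode (higher E°), Br₂/Br⁻ the anode: E°cell = +1.40 − (+1.06) = +0.34 V, n = 2.
Overall: Au³⁺(aq) + 2 Br⁻(aq) → Au⁺(aq) + Br₂(l)
Q = [Au⁺] / ([Au³⁺]·[Br⁻]^2); log Q = 3.055.
E = E° − (0.0592/n) log Q = +0.34 − (0.0592/2)(3.055) = +0.250 V.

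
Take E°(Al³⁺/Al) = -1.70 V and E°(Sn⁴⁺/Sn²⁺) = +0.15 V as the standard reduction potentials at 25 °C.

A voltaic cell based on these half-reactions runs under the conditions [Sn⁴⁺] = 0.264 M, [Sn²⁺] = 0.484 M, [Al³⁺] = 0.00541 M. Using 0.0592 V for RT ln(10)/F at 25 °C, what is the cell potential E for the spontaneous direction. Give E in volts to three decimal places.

+1.887 V

Sn⁴⁺/Sn²⁺ is the cathode (higher E°), Al³⁺/Al the anode: E°cell = +0.15 − (-1.70) = +1.85 V, n = 6.
Overall: 3 Sn⁴⁺(aq) + 2 Al(s) → 3 Sn²⁺(aq) + 2 Al³⁺(aq)
Q = [Sn²⁺]^3·[Al³⁺]^2 / ([Sn⁴⁺]^3); log Q = -3.744.
E = E° − (0.0592/n) log Q = +1.85 − (0.0592/6)(-3.744) = +1.887 V.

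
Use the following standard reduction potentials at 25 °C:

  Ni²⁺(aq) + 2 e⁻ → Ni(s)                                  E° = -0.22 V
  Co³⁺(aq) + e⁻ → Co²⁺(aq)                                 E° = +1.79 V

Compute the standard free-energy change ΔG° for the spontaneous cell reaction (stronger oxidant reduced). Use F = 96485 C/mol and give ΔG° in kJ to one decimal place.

Co³⁺/Co²⁺ (E° = +1.79 V) is the cathode; Ni²⁺/Ni (E° = -0.22 V) is the anode, so E°cell = +2.01 V.
Balancing electrons gives n = 2 (lcm of 1 and 2).
ΔG° = −nFE° = −(2)(96485)(+2.01) = -387,870 J = -387.9 kJ.

-387.9 kJ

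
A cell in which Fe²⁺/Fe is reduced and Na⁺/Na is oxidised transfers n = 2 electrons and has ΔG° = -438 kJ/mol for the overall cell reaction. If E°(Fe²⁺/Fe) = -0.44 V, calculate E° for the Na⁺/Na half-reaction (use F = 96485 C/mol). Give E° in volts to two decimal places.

E°cell = −ΔG°/(nF) = −(-438×10³)/((2)(96485)) = +2.270 V.
Since Fe²⁺/Fe is the cathode and Na⁺/Na the anode, E°cell = E°(Fe²⁺/Fe) − E°(Na⁺/Na).
So E°(Na⁺/Na) = E°(Fe²⁺/Fe) − E°cell = (-0.44) − (+2.270) = -2.71 V.

-2.71 V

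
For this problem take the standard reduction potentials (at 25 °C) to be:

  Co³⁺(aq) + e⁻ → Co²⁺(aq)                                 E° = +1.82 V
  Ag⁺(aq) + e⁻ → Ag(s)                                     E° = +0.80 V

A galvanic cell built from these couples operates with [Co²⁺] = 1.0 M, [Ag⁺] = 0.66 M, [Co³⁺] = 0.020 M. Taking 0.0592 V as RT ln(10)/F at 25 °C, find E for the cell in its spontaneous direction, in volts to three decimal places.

Co³⁺/Co²⁺ is the cathode (higher E°), Ag⁺/Ag the anode: E°cell = +1.82 − (+0.80) = +1.02 V, n = 1.
Overall: Co³⁺(aq) + Ag(s) → Co²⁺(aq) + Ag⁺(aq)
Q = [Co²⁺]·[Ag⁺] / ([Co³⁺]); log Q = 1.519.
E = E° − (0.0592/n) log Q = +1.02 − (0.0592/1)(1.519) = +0.930 V.

+0.930 V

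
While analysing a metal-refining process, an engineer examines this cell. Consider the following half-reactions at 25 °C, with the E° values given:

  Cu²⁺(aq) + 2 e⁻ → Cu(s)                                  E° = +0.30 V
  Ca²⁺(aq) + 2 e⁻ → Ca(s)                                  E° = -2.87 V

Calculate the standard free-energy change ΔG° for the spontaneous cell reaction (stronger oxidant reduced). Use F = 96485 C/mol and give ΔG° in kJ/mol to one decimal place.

-611.7 kJ/mol

Cu²⁺/Cu (E° = +0.30 V) is the cathode; Ca²⁺/Ca (E° = -2.87 V) is the anode, so E°cell = +3.17 V.
Balancing electrons gives n = 2 (lcm of 2 and 2).
ΔG° = −nFE° = −(2)(96485)(+3.17) = -611,715 J = -611.7 kJ/mol.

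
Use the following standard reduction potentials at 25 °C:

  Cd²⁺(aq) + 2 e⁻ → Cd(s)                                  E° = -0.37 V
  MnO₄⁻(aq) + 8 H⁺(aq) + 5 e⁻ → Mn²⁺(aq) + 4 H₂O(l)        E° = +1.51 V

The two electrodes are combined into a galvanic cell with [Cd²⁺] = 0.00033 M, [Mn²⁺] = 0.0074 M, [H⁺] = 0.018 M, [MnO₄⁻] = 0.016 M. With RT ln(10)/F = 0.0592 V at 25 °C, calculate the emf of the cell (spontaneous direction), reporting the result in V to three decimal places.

MnO₄⁻/Mn²⁺ is the cathode (higher E°), Cd²⁺/Cd the anode: E°cell = +1.51 − (-0.37) = +1.88 V, n = 10.
Overall: 2 MnO₄⁻(aq) + 16 H⁺(aq) + 5 Cd(s) → 2 Mn²⁺(aq) + 8 H₂O(l) + 5 Cd²⁺(aq)
Q = [Mn²⁺]^2·[Cd²⁺]^5 / ([MnO₄⁻]^2·[H⁺]^16); log Q = 9.838.
E = E° − (0.0592/n) log Q = +1.88 − (0.0592/10)(9.838) = +1.822 V.

+1.822 V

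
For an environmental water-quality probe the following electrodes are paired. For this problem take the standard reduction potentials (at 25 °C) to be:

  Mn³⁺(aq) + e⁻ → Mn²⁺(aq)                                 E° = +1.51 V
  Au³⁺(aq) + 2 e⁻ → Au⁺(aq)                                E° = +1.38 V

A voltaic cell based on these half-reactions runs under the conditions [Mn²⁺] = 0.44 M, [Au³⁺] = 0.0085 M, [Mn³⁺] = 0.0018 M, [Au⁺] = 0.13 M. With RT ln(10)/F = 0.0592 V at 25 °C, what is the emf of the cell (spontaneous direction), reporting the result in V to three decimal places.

Mn³⁺/Mn²⁺ is the cathode (higher E°), Au³⁺/Au⁺ the anode: E°cell = +1.51 − (+1.38) = +0.13 V, n = 2.
Overall: 2 Mn³⁺(aq) + Au⁺(aq) → 2 Mn²⁺(aq) + Au³⁺(aq)
Q = [Mn²⁺]^2·[Au³⁺] / ([Mn³⁺]^2·[Au⁺]); log Q = 3.592.
E = E° − (0.0592/n) log Q = +0.13 − (0.0592/2)(3.592) = +0.024 V.

+0.024 V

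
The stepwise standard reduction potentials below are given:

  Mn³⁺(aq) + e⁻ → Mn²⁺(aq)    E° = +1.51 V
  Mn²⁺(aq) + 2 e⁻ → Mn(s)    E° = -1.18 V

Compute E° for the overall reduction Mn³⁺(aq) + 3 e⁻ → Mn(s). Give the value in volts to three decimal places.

-0.283 V

Since ΔG° = −nFE° is additive over sequential reductions, n₃E°₃ = n₁E°₁ + n₂E°₂.
E°₃ = (1×+1.51 + 2×-1.18) / 3 = (-0.850) / 3 = -0.283 V.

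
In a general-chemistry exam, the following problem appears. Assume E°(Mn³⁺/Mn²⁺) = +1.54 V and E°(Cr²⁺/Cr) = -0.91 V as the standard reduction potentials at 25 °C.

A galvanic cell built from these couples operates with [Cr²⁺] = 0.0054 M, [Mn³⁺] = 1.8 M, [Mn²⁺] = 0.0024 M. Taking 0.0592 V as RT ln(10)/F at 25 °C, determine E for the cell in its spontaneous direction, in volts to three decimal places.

Mn³⁺/Mn²⁺ is the cathode (higher E°), Cr²⁺/Cr the anode: E°cell = +1.54 − (-0.91) = +2.45 V, n = 2.
Overall: 2 Mn³⁺(aq) + Cr(s) → 2 Mn²⁺(aq) + Cr²⁺(aq)
Q = [Mn²⁺]^2·[Cr²⁺] / ([Mn³⁺]^2); log Q = -8.018.
E = E° − (0.0592/n) log Q = +2.45 − (0.0592/2)(-8.018) = +2.687 V.

+2.687 V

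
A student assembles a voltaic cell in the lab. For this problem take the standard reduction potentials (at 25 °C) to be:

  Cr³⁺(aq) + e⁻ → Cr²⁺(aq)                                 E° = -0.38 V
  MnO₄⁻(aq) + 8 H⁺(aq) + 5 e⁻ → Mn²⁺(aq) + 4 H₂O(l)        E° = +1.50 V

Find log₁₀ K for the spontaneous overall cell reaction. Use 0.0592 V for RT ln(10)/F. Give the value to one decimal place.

158.8

Cathode: MnO₄⁻/Mn²⁺; anode: Cr³⁺/Cr²⁺. E°cell = +1.88 V, n = 5.
log K = nE°cell / 0.0592 = (5)(+1.88) / 0.0592 = 158.8.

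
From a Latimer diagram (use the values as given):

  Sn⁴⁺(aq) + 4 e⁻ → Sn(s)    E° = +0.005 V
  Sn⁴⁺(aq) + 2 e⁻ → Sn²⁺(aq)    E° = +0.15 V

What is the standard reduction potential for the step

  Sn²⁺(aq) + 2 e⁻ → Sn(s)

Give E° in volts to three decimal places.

-0.140 V

Sequential free energies add, so n₃E°₃ = n₁E°₁ + n₂E°₂.
With n₃ = 4, and the known step contributing 2×(+0.15) V, the unknown satisfies 2·E° = 4×(+0.005) − 2×(+0.15) = -0.280.
E° = -0.280 / 2 = -0.140 V.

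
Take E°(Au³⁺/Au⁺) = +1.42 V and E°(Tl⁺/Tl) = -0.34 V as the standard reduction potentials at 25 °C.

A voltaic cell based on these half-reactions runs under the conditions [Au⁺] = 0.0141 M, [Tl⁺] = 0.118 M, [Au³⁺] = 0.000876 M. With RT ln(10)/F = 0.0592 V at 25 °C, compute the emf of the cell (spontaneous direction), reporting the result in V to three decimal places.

+1.779 V

Au³⁺/Au⁺ is the cathode (higher E°), Tl⁺/Tl the anode: E°cell = +1.42 − (-0.34) = +1.76 V, n = 2.
Overall: Au³⁺(aq) + 2 Tl(s) → Au⁺(aq) + 2 Tl⁺(aq)
Q = [Au⁺]·[Tl⁺]^2 / ([Au³⁺]); log Q = -0.650.
E = E° − (0.0592/n) log Q = +1.76 − (0.0592/2)(-0.650) = +1.779 V.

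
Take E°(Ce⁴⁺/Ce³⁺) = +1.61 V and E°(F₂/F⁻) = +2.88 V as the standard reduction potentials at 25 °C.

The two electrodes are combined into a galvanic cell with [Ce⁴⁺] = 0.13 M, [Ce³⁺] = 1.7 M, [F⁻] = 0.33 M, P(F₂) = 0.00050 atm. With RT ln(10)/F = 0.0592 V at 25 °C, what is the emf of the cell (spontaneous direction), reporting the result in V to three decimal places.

F₂/F⁻ is the cathode (higher E°), Ce⁴⁺/Ce³⁺ the anode: E°cell = +2.88 − (+1.61) = +1.27 V, n = 2.
Overall: F₂(g) + 2 Ce³⁺(aq) → 2 F⁻(aq) + 2 Ce⁴⁺(aq)
Q = [F⁻]^2·[Ce⁴⁺]^2 / (P(F₂)·[Ce³⁺]^2); log Q = 0.105.
E = E° − (0.0592/n) log Q = +1.27 − (0.0592/2)(0.105) = +1.267 V.

+1.267 V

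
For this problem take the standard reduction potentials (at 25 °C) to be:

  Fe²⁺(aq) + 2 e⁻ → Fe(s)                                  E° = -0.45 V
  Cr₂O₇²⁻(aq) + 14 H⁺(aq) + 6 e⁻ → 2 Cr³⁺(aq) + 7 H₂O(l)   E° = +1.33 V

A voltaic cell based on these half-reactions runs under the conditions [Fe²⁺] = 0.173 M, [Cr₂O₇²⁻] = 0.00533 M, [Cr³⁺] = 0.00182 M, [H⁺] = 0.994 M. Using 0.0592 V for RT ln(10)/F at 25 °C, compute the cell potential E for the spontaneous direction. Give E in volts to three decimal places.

+1.834 V

Cr₂O₇²⁻/Cr³⁺ is the cathode (higher E°), Fe²⁺/Fe the anode: E°cell = +1.33 − (-0.45) = +1.78 V, n = 6.
Overall: Cr₂O₇²⁻(aq) + 14 H⁺(aq) + 3 Fe(s) → 2 Cr³⁺(aq) + 7 H₂O(l) + 3 Fe²⁺(aq)
Q = [Cr³⁺]^2·[Fe²⁺]^3 / ([Cr₂O₇²⁻]·[H⁺]^14); log Q = -5.456.
E = E° − (0.0592/n) log Q = +1.78 − (0.0592/6)(-5.456) = +1.834 V.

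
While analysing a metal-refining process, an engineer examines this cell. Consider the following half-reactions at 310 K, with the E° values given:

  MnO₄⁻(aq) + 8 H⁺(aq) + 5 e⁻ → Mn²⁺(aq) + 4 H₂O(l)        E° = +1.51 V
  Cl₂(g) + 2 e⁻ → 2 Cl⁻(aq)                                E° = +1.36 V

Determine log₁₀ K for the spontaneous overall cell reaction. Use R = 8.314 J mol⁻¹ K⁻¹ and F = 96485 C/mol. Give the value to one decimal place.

24.4

Cathode: MnO₄⁻/Mn²⁺; anode: Cl₂/Cl⁻. E°cell = (+1.51) − (+1.36) = +0.15 V, with n = 10.
ΔG° = −nFE° = −RT ln K, so ln K = nFE°/(RT) = (10)(96485)(+0.15) / ((8.314)(310)) = 56.154.
log₁₀ K = 56.154 / ln 10 = 24.4.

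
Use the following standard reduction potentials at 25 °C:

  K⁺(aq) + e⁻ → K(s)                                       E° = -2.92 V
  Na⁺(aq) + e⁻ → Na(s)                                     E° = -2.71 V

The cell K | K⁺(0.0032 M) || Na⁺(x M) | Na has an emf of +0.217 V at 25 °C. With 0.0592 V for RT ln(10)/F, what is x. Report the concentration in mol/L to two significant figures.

Na⁺/Na is the cathode, K⁺/K the anode: E°cell = +0.21 V, n = 1.
Overall reaction: Na⁺(aq) + K(s) → Na(s) + K⁺(aq); Q = [K⁺]^1/[Na⁺]^1.
From E = E° − (0.0592/n) log Q: log Q = (E° − E)·n/0.0592 = (+0.21 − (+0.217))·1/0.0592 = -0.1182.
So 1·log[Na⁺] = 1·log(0.0032) − log Q = -2.4949 − (-0.1182) = -2.3767; [Na⁺] = 10^(-2.3767) ≈ 0.0042 M.

0.0042 M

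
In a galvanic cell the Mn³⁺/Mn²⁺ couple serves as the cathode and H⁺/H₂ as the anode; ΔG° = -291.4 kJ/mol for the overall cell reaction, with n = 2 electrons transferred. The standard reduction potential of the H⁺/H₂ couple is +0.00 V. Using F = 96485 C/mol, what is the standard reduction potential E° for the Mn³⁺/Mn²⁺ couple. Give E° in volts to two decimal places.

E°cell = −ΔG°/(nF) = −(-291.4×10³)/((2)(96485)) = +1.510 V.
Since Mn³⁺/Mn²⁺ is the cathode and H⁺/H₂ the anode, E°cell = E°(Mn³⁺/Mn²⁺) − E°(H⁺/H₂).
So E°(Mn³⁺/Mn²⁺) = E°cell + E°(H⁺/H₂) = +1.510 + (+0.00) = +1.51 V.

+1.51 V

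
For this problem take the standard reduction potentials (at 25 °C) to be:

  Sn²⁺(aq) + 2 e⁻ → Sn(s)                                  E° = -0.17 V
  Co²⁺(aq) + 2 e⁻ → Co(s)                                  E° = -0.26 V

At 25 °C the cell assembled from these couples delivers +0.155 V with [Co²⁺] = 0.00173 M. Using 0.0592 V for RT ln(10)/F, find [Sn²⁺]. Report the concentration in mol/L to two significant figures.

Sn²⁺/Sn is the cathode, Co²⁺/Co the anode: E°cell = +0.09 V, n = 2.
Overall reaction: Sn²⁺(aq) + Co(s) → Sn(s) + Co²⁺(aq); Q = [Co²⁺]^1/[Sn²⁺]^1.
From E = E° − (0.0592/n) log Q: log Q = (E° − E)·n/0.0592 = (+0.09 − (+0.155))·2/0.0592 = -2.1959.
So 1·log[Sn²⁺] = 1·log(0.00173) − log Q = -2.7620 − (-2.1959) = -0.5661; [Sn²⁺] = 10^(-0.5661) ≈ 0.27 M.

0.27 M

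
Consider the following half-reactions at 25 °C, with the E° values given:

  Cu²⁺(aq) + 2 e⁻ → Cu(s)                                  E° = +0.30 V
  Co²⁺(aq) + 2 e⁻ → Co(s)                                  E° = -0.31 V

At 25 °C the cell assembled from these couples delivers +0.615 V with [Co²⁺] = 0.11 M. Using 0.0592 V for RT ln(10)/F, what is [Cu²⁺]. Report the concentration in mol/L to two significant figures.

0.16 M

Cu²⁺/Cu is the cathode, Co²⁺/Co the anode: E°cell = +0.61 V, n = 2.
Overall reaction: Cu²⁺(aq) + Co(s) → Cu(s) + Co²⁺(aq); Q = [Co²⁺]^1/[Cu²⁺]^1.
From E = E° − (0.0592/n) log Q: log Q = (E° − E)·n/0.0592 = (+0.61 − (+0.615))·2/0.0592 = -0.1689.
So 1·log[Cu²⁺] = 1·log(0.11) − log Q = -0.9586 − (-0.1689) = -0.7897; [Cu²⁺] = 10^(-0.7897) ≈ 0.16 M.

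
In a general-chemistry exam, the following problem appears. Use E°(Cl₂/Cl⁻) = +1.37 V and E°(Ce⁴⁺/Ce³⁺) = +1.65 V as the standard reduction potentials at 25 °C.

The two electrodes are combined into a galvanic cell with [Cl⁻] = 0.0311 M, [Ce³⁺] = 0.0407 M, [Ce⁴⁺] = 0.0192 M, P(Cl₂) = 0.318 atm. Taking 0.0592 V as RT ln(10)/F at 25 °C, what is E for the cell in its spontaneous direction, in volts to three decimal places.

+0.186 V

Ce⁴⁺/Ce³⁺ is the cathode (higher E°), Cl₂/Cl⁻ the anode: E°cell = +1.65 − (+1.37) = +0.28 V, n = 2.
Overall: 2 Ce⁴⁺(aq) + 2 Cl⁻(aq) → 2 Ce³⁺(aq) + Cl₂(g)
Q = [Ce³⁺]^2·P(Cl₂) / ([Ce⁴⁺]^2·[Cl⁻]^2); log Q = 3.169.
E = E° − (0.0592/n) log Q = +0.28 − (0.0592/2)(3.169) = +0.186 V.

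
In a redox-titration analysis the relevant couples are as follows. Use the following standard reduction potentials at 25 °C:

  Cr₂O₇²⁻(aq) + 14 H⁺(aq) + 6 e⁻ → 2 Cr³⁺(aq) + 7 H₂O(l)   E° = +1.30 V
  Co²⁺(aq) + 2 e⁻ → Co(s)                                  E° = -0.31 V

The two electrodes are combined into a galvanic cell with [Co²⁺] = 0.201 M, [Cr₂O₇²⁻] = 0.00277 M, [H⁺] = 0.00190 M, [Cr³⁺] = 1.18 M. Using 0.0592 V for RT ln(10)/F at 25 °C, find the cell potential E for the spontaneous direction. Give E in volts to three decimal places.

Cr₂O₇²⁻/Cr³⁺ is the cathode (higher E°), Co²⁺/Co the anode: E°cell = +1.30 − (-0.31) = +1.61 V, n = 6.
Overall: Cr₂O₇²⁻(aq) + 14 H⁺(aq) + 3 Co(s) → 2 Cr³⁺(aq) + 7 H₂O(l) + 3 Co²⁺(aq)
Q = [Cr³⁺]^2·[Co²⁺]^3 / ([Cr₂O₇²⁻]·[H⁺]^14); log Q = 38.708.
E = E° − (0.0592/n) log Q = +1.61 − (0.0592/6)(38.708) = +1.228 V.

+1.228 V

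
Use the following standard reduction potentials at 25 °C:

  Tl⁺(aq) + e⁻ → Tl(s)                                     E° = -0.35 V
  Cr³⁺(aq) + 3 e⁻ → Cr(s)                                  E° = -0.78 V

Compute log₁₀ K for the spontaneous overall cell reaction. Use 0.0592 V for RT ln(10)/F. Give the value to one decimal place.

Cathode: Tl⁺/Tl; anode: Cr³⁺/Cr. E°cell = +0.43 V, n = 3.
log K = nE°cell / 0.0592 = (3)(+0.43) / 0.0592 = 21.8.

21.8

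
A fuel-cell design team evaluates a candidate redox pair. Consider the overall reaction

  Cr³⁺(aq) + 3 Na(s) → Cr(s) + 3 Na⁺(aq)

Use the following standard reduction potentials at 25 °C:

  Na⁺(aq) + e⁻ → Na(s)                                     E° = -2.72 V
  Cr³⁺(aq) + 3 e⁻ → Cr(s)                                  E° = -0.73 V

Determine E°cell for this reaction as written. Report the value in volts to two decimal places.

+1.99 V

The Cr³⁺/Cr couple has the higher reduction potential, so it is the cathode; Na⁺/Na is oxidised at the anode.
E°cell = E°(cathode) − E°(anode) = (-0.73) − (-2.72) = +1.99 V.
Since E°cell > 0, the reaction is spontaneous under standard conditions.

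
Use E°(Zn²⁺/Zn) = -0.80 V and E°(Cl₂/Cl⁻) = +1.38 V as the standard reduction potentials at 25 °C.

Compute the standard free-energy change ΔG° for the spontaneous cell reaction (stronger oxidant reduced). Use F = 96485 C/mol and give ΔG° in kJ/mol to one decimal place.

Cl₂/Cl⁻ (E° = +1.38 V) is the cathode; Zn²⁺/Zn (E° = -0.80 V) is the anode, so E°cell = +2.18 V.
Balancing electrons gives n = 2 (lcm of 2 and 2).
ΔG° = −nFE° = −(2)(96485)(+2.18) = -420,675 J = -420.7 kJ/mol.

-420.7 kJ/mol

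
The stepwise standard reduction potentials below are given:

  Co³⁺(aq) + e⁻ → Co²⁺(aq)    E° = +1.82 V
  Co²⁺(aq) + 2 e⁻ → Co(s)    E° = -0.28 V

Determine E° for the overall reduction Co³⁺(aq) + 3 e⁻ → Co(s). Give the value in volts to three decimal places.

+0.420 V

Adding the free-energy changes (−nFE°) of the two steps gives −n₃FE°₃ = −n₁FE°₁ − n₂FE°₂.
E°₃ = (1×+1.82 + 2×-0.28) / 3 = (+1.260) / 3 = +0.420 V.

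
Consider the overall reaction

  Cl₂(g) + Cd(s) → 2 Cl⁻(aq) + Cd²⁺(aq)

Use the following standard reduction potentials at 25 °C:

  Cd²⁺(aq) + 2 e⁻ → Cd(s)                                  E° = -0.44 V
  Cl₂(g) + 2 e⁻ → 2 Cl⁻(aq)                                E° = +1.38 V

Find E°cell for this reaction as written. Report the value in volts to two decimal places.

The Cl₂/Cl⁻ couple has the higher reduction potential, so it is the cathode; Cd²⁺/Cd is oxidised at the anode.
E°cell = E°(cathode) − E°(anode) = (+1.38) − (-0.44) = +1.82 V.

+1.82 V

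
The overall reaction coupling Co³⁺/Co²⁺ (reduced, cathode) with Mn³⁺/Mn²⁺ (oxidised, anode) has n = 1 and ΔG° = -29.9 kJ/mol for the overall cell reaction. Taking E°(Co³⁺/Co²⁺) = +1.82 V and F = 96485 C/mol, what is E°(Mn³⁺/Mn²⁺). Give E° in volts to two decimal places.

+1.51 V

E°cell = −ΔG°/(nF) = −(-29.9×10³)/((1)(96485)) = +0.310 V.
Since Co³⁺/Co²⁺ is the cathode and Mn³⁺/Mn²⁺ the anode, E°cell = E°(Co³⁺/Co²⁺) − E°(Mn³⁺/Mn²⁺).
So E°(Mn³⁺/Mn²⁺) = E°(Co³⁺/Co²⁺) − E°cell = (+1.82) − (+0.310) = +1.51 V.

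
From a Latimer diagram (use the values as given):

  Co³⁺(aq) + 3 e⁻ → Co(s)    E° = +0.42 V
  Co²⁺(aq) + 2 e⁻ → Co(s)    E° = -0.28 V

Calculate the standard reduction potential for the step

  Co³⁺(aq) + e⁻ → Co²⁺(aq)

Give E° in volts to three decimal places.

Sequential free energies add, so n₃E°₃ = n₁E°₁ + n₂E°₂.
With n₃ = 3, and the known step contributing 2×(-0.28) V, the unknown satisfies 1·E° = 3×(+0.42) − 2×(-0.28) = +1.820.
E° = +1.820 / 1 = +1.820 V.

+1.820 V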